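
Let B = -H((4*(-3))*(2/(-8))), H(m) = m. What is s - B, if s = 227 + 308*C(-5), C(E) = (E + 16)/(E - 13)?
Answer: 376/9 ≈ 41.778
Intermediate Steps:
B = -3 (B = -4*(-3)*2/(-8) = -(-12)*2*(-⅛) = -(-12)*(-1)/4 = -1*3 = -3)
C(E) = (16 + E)/(-13 + E)
s = 349/9 (s = 227 + 308*((16 - 5)/(-13 - 5)) = 227 + 308*(11/(-18)) = 227 + 308*(-1/18*11) = 227 + 308*(-11/18) = 227 - 1694/9 = 349/9 ≈ 38.778)
s - B = 349/9 - 1*(-3) = 349/9 + 3 = 376/9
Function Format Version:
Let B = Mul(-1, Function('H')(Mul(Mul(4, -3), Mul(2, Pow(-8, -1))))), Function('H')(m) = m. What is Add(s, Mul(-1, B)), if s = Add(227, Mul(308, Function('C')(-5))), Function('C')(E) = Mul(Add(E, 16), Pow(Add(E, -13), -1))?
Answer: Rational(376, 9) ≈ 41.778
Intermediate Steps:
B = -3 (B = Mul(-1, Mul(Mul(4, -3), Mul(2, Pow(-8, -1)))) = Mul(-1, Mul(-12, Mul(2, Rational(-1, 8)))) = Mul(-1, Mul(-12, Rational(-1, 4))) = Mul(-1, 3) = -3)
Function('C')(E) = Mul(Pow(Add(-13, E), -1), Add(16, E)) (Function('C')(E) = Mul(Add(16, E), Pow(Add(-13, E), -1)) = Mul(Pow(Add(-13, E), -1), Add(16, E)))
s = Rational(349, 9) (s = Add(227, Mul(308, Mul(Pow(Add(-13, -5), -1), Add(16, -5)))) = Add(227, Mul(308, Mul(Pow(-18, -1), 11))) = Add(227, Mul(308, Mul(Rational(-1, 18), 11))) = Add(227, Mul(308, Rational(-11, 18))) = Add(227, Rational(-1694, 9)) = Rational(349, 9) ≈ 38.778)
Add(s, Mul(-1, B)) = Add(Rational(349, 9), Mul(-1, -3)) = Add(Rational(349, 9), 3) = Rational(376, 9)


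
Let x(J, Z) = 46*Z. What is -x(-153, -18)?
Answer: 828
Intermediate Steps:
-x(-153, -18) = -46*(-18) = -1*(-828) = 828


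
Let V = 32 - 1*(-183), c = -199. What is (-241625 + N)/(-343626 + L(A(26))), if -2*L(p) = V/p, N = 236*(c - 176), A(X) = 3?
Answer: 1980750/2061971 ≈ 0.96061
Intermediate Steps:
V = 215 (V = 32 + 183 = 215)
N = -88500 (N = 236*(-199 - 176) = 236*(-375) = -88500)
L(p) = -215/(2*p)
(-241625 + N)/(-343626 + L(A(26))) = (-241625 - 88500)/(-343626 - 215/2/3) = -330125/(-343626 - 215/2*⅓) = -330125/(-343626 - 215/6) = -330125/(-2061971/6) = -330125*(-6/2061971) = 1980750/2061971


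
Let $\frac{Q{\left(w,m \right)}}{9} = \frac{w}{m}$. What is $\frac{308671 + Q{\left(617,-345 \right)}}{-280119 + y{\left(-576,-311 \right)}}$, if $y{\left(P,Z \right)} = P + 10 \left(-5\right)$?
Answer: $- \frac{35495314}{32285675} \approx -1.0994$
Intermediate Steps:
$y{\left(P,Z \right)} = -50 + P$ ($y{\left(P,Z \right)} = P - 50 = -50 + P$)
$Q{\left(w,m \right)} = \frac{9 w}{m}$ ($Q{\left(w,m \right)} = 9 \frac{w}{m} = \frac{9 w}{m}$)
$\frac{308671 + Q{\left(617,-345 \right)}}{-280119 + y{\left(-576,-311 \right)}} = \frac{308671 + 9 \cdot 617 \frac{1}{-345}}{-280119 - 626} = \frac{308671 + 9 \cdot 617 \left(- \frac{1}{345}\right)}{-280119 - 626} = \frac{308671 - \frac{1851}{115}}{-280745} = \frac{35495314}{115} \left(- \frac{1}{280745}\right) = - \frac{35495314}{32285675}$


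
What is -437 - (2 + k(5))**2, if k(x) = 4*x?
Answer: -921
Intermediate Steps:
-437 - (2 + k(5))**2 = -437 - (2 + 4*5)**2 = -437 - (2 + 20)**2 = -437 - 1*22**2 = -437 - 1*484 = -437 - 484 = -921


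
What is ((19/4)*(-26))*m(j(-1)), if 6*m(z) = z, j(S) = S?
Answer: 247/12 ≈ 20.583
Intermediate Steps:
m(z) = z/6
((19/4)*(-26))*m(j(-1)) = ((19/4)*(-26))*((⅙)*(-1)) = ((19*(¼))*(-26))*(-⅙) = ((19/4)*(-26))*(-⅙) = -247/2*(-⅙) = 247/12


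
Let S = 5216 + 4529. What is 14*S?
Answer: 136430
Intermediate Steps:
S = 9745
14*S = 14*9745 = 136430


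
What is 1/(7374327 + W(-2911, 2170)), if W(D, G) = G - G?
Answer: 1/7374327 ≈ 1.3561e-7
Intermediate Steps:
W(D, G) = 0
1/(7374327 + W(-2911, 2170)) = 1/(7374327 + 0) = 1/7374327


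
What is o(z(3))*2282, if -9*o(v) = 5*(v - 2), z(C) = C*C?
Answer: -79870/9 ≈ -8874.4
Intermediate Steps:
z(C) = C²
o(v) = 10/9 - 5*v/9 (o(v) = -5*(v - 2)/9 = -5*(-2 + v)/9 = -(-10 + 5*v)/9 = 10/9 - 5*v/9)
o(z(3))*2282 = (10/9 - 5/9*3²)*2282 = (10/9 - 5/9*9)*2282 = (10/9 - 5)*2282 = -35/9*2282 = -79870/9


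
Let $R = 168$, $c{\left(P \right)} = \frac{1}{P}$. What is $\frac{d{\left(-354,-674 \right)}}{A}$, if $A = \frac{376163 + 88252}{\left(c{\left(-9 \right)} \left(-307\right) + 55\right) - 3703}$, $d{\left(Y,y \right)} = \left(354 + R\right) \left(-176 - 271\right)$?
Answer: $\frac{56216210}{30961} \approx 1815.7$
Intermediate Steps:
$d{\left(Y,y \right)} = -233334$ ($d{\left(Y,y \right)} = \left(354 + 168\right) \left(-176 - 271\right) = 522 \left(-447\right) = -233334$)
$A = - \frac{835947}{6505}$ ($A = \frac{376163 + 88252}{\left(\frac{1}{-9} \left(-307\right) + 55\right) - 3703} = \frac{464415}{\left(\left(- \frac{1}{9}\right) \left(-307\right) + 55\right) - 3703} = \frac{464415}{\left(\frac{307}{9} + 55\right) - 3703} = \frac{464415}{\frac{802}{9} - 3703} = \frac{464415}{- \frac{32525}{9}} = 464415 \left(- \frac{9}{32525}\right) = - \frac{835947}{6505} \approx -128.51$)
$\frac{d{\left(-354,-674 \right)}}{A} = - \frac{233334}{- \frac{835947}{6505}} = \left(-233334\right) \left(- \frac{6505}{835947}\right) = \frac{56216210}{30961}$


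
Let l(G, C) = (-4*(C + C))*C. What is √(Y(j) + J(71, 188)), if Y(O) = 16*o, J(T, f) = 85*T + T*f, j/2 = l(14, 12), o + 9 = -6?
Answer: 3*√2127 ≈ 138.36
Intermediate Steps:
o = -15 (o = -9 - 6 = -15)
l(G, C) = -8*C² (l(G, C) = (-8*C)*C = -8*C²)
j = -2304 (j = 2*(-8*12²) = 2*(-8*144) = 2*(-1152) = -2304)
Y(O) = -240 (Y(O) = 16*(-15) = -240)
√(Y(j) + J(71, 188)) = √(-240 + 71*(85 + 188)) = √(-240 + 71*273) = √(-240 + 19383) = √19143 = 3*√2127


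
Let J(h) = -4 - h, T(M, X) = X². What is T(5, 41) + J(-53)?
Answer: 1730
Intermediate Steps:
T(5, 41) + J(-53) = 41² + (-4 - 1*(-53)) = 1681 + (-4 + 53) = 1681 + 49 = 1730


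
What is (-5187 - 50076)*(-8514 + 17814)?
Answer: -513945900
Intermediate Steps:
(-5187 - 50076)*(-8514 + 17814) = -55263*9300 = -513945900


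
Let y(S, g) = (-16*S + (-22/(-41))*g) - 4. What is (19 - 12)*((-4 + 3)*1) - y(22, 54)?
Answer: 13121/41 ≈ 320.02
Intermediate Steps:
y(S, g) = -4 - 16*S + 22*g/41 (y(S, g) = (-16*S + (-22*(-1/41))*g) - 4 = (-16*S + 22*g/41) - 4 = -4 - 16*S + 22*g/41)
(19 - 12)*((-4 + 3)*1) - y(22, 54) = (19 - 12)*((-4 + 3)*1) - (-4 - 16*22 + (22/41)*54) = 7*(-1*1) - (-4 - 352 + 1188/41) = 7*(-1) - 1*(-13408/41) = -7 + 13408/41 = 13121/41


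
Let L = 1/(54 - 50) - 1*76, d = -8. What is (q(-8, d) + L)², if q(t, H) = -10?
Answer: 117649/16 ≈ 7353.1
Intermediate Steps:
L = -303/4 (L = 1/4 - 76 = ¼ - 76 = -303/4 ≈ -75.750)
(q(-8, d) + L)² = (-10 - 303/4)² = (-343/4)² = 117649/16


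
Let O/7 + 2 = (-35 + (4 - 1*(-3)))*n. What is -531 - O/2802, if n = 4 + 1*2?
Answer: -743336/1401 ≈ -530.58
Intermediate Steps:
n = 6 (n = 4 + 2 = 6)
O = -1190 (O = -14 + 7*((-35 + (4 - 1*(-3)))*6) = -14 + 7*((-35 + (4 + 3))*6) = -14 + 7*((-35 + 7)*6) = -14 + 7*(-28*6) = -14 + 7*(-168) = -14 - 1176 = -1190)
-531 - O/2802 = -531 - (-1190)/2802 = -531 - 1*(-595/1401) = -531 + 595/1401 = -743336/1401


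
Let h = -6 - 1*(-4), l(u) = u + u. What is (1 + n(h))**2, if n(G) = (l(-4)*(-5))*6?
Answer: 58081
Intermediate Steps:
l(u) = 2*u
h = -2 (h = -6 + 4 = -2)
n(G) = 240 (n(G) = ((2*(-4))*(-5))*6 = -8*(-5)*6 = 40*6 = 240)
(1 + n(h))**2 = (1 + 240)**2 = 241**2 = 58081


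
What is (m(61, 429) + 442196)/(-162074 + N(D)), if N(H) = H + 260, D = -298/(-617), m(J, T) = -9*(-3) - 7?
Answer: -68211818/24959735 ≈ -2.7329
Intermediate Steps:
m(J, T) = 20 (m(J, T) = 27 - 7 = 20)
D = 298/617 (D = -298*(-1/617) = 298/617 ≈ 0.48298)
N(H) = 260 + H
(m(61, 429) + 442196)/(-162074 + N(D)) = (20 + 442196)/(-162074 + (260 + 298/617)) = 442216/(-162074 + 160718/617) = 442216/(-99838940/617) = 442216*(-617/99838940) = -68211818/24959735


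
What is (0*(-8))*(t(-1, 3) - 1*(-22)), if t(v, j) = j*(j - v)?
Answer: 0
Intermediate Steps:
(0*(-8))*(t(-1, 3) - 1*(-22)) = (0*(-8))*(3*(3 - 1*(-1)) - 1*(-22)) = 0*(3*(3 + 1) + 22) = 0*(3*4 + 22) = 0*(12 + 22) = 0*34 = 0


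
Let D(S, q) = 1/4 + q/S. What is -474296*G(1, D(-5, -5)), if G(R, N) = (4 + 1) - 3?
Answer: -948592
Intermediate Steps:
D(S, q) = ¼ + q/S (D(S, q) = 1*(¼) + q/S = ¼ + q/S)
G(R, N) = 2 (G(R, N) = 5 - 3 = 2)
-474296*G(1, D(-5, -5)) = -474296*2 = -948592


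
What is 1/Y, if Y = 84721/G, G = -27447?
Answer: -3921/12103 ≈ -0.32397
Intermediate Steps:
Y = -12103/3921 (Y = 84721/(-27447) = 84721*(-1/27447) = -12103/3921 ≈ -3.0867)
1/Y = 1/(-12103/3921) = -3921/12103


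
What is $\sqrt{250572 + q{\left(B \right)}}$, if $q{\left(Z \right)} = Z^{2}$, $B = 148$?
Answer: $2 \sqrt{68119} \approx 521.99$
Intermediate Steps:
$\sqrt{250572 + q{\left(B \right)}} = \sqrt{250572 + 148^{2}} = \sqrt{250572 + 21904} = \sqrt{272476} = 2 \sqrt{68119}$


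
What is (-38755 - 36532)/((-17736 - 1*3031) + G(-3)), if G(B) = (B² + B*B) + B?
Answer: 75287/20752 ≈ 3.6279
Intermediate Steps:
G(B) = B + 2*B² (G(B) = (B² + B²) + B = 2*B² + B = B + 2*B²)
(-38755 - 36532)/((-17736 - 1*3031) + G(-3)) = (-38755 - 36532)/((-17736 - 1*3031) - 3*(1 + 2*(-3))) = -75287/((-17736 - 3031) - 3*(1 - 6)) = -75287/(-20767 - 3*(-5)) = -75287/(-20767 + 15) = -75287/(-20752) = -75287*(-1/20752) = 75287/20752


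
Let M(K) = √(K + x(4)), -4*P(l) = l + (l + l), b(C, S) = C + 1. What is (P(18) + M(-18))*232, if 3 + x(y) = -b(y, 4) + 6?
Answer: -3132 + 464*I*√5 ≈ -3132.0 + 1037.5*I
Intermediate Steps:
b(C, S) = 1 + C
P(l) = -3*l/4 (P(l) = -(l + (l + l))/4 = -(l + 2*l)/4 = -3*l/4)
x(y) = 2 - y (x(y) = -3 + (-(1 + y) + 6) = -3 + ((-1 - y) + 6) = -3 + (5 - y) = 2 - y)
M(K) = √(-2 + K) (M(K) = √(K + (2 - 1*4)) = √(K + (2 - 4)) = √(K - 2) = √(-2 + K))
(P(18) + M(-18))*232 = (-¾*18 + √(-2 - 18))*232 = (-27/2 + √(-20))*232 = (-27/2 + 2*I*√5)*232 = -3132 + 464*I*√5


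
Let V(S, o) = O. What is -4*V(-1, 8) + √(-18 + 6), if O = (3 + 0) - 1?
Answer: -8 + 2*I*√3 ≈ -8.0 + 3.4641*I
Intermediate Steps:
O = 2 (O = 3 - 1 = 2)
V(S, o) = 2
-4*V(-1, 8) + √(-18 + 6) = -4*2 + √(-18 + 6) = -8 + √(-12) = -8 + 2*I*√3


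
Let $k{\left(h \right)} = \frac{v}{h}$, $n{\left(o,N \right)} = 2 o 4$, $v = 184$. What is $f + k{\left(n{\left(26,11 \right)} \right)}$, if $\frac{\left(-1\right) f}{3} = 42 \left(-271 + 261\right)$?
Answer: $\frac{32783}{26} \approx 1260.9$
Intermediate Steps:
$n{\left(o,N \right)} = 8 o$
$k{\left(h \right)} = \frac{184}{h}$
$f = 1260$ ($f = - 3 \cdot 42 \left(-271 + 261\right) = - 3 \cdot 42 \left(-10\right) = \left(-3\right) \left(-420\right) = 1260$)
$f + k{\left(n{\left(26,11 \right)} \right)} = 1260 + \frac{184}{8 \cdot 26} = 1260 + \frac{184}{208} = 1260 + 184 \cdot \frac{1}{208} = 1260 + \frac{23}{26} = \frac{32783}{26}$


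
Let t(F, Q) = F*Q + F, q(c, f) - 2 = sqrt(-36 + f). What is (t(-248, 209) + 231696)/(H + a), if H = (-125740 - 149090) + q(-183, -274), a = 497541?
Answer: 40002818208/49601080679 - 179616*I*sqrt(310)/49601080679 ≈ 0.80649 - 6.3758e-5*I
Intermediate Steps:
q(c, f) = 2 + sqrt(-36 + f)
H = -274828 + I*sqrt(310) (H = (-125740 - 149090) + (2 + sqrt(-36 - 274)) = -274830 + (2 + sqrt(-310)) = -274830 + (2 + I*sqrt(310)) = -274828 + I*sqrt(310) ≈ -2.7483e+5 + 17.607*I)
t(F, Q) = F + F*Q
(t(-248, 209) + 231696)/(H + a) = (-248*(1 + 209) + 231696)/((-274828 + I*sqrt(310)) + 497541) = (-248*210 + 231696)/(222713 + I*sqrt(310)) = (-52080 + 231696)/(222713 + I*sqrt(310)) = 179616/(222713 + I*sqrt(310))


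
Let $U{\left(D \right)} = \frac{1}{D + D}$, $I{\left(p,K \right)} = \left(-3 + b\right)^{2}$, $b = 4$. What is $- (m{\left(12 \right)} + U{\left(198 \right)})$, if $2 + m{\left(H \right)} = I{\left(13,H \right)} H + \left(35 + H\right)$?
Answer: $- \frac{22573}{396} \approx -57.003$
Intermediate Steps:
$I{\left(p,K \right)} = 1$ ($I{\left(p,K \right)} = \left(-3 + 4\right)^{2} = 1^{2} = 1$)
$U{\left(D \right)} = \frac{1}{2 D}$
$m{\left(H \right)} = 33 + 2 H$ ($m{\left(H \right)} = -2 + \left(1 H + \left(35 + H\right)\right) = -2 + \left(H + \left(35 + H\right)\right) = -2 + \left(35 + 2 H\right) = 33 + 2 H$)
$- (m{\left(12 \right)} + U{\left(198 \right)}) = - (\left(33 + 2 \cdot 12\right) + \frac{1}{2 \cdot 198}) = - (\left(33 + 24\right) + \frac{1}{2} \cdot \frac{1}{198}) = - (57 + \frac{1}{396}) = \left(-1\right) \frac{22573}{396} = - \frac{22573}{396}$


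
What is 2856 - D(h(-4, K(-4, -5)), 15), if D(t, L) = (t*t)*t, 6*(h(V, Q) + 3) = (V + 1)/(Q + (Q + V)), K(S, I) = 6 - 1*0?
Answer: 11815825/4096 ≈ 2884.7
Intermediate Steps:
K(S, I) = 6 (K(S, I) = 6 + 0 = 6)
h(V, Q) = -3 + (1 + V)/(6*(V + 2*Q)) (h(V, Q) = -3 + ((V + 1)/(Q + (Q + V)))/6 = -3 + ((1 + V)/(V + 2*Q))/6 = -3 + (1 + V)/(6*(V + 2*Q)))
D(t, L) = t**3 (D(t, L) = t**2*t = t**3)
2856 - D(h(-4, K(-4, -5)), 15) = 2856 - ((1 - 36*6 - 17*(-4))/(6*(-4 + 2*6)))**3 = 2856 - ((1 - 216 + 68)/(6*(-4 + 12)))**3 = 2856 - ((1/6)*(-147)/8)**3 = 2856 - ((1/6)*(1/8)*(-147))**3 = 2856 - (-49/16)**3 = 2856 - 1*(-117649/4096) = 2856 + 117649/4096 = 11815825/4096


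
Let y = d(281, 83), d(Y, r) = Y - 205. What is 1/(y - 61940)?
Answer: -1/61864 ≈ -1.6165e-5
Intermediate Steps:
d(Y, r) = -205 + Y
y = 76 (y = -205 + 281 = 76)
1/(y - 61940) = 1/(76 - 61940) = 1/(-61864) = -1/61864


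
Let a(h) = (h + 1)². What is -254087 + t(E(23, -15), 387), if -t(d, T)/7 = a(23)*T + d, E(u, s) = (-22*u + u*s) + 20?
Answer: -1808654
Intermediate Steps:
a(h) = (1 + h)²
E(u, s) = 20 - 22*u + s*u (E(u, s) = (-22*u + s*u) + 20 = 20 - 22*u + s*u)
t(d, T) = -4032*T - 7*d (t(d, T) = -7*((1 + 23)²*T + d) = -7*(24²*T + d) = -7*(576*T + d) = -7*(d + 576*T) = -4032*T - 7*d)
-254087 + t(E(23, -15), 387) = -254087 + (-4032*387 - 7*(20 - 22*23 - 15*23)) = -254087 + (-1560384 - 7*(20 - 506 - 345)) = -254087 + (-1560384 - 7*(-831)) = -254087 + (-1560384 + 5817) = -254087 - 1554567 = -1808654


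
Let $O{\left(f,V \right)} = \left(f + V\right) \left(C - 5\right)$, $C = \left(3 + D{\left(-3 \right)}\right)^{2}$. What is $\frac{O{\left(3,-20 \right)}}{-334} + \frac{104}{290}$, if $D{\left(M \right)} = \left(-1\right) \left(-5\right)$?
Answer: $\frac{162803}{48430} \approx 3.3616$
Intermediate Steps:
$D{\left(M \right)} = 5$
$C = 64$ ($C = \left(3 + 5\right)^{2} = 8^{2} = 64$)
$O{\left(f,V \right)} = 59 V + 59 f$ ($O{\left(f,V \right)} = \left(f + V\right) \left(64 - 5\right) = \left(V + f\right) 59 = 59 V + 59 f$)
$\frac{O{\left(3,-20 \right)}}{-334} + \frac{104}{290} = \frac{59 \left(-20\right) + 59 \cdot 3}{-334} + \frac{104}{290} = \left(-1180 + 177\right) \left(- \frac{1}{334}\right) + 104 \cdot \frac{1}{290} = \left(-1003\right) \left(- \frac{1}{334}\right) + \frac{52}{145} = \frac{1003}{334} + \frac{52}{145} = \frac{162803}{48430}$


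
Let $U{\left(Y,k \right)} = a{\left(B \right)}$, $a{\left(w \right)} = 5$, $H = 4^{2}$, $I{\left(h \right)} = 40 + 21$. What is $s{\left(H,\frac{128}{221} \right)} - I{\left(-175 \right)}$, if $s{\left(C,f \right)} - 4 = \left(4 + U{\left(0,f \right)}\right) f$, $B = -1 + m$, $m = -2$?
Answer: $- \frac{11445}{221} \approx -51.787$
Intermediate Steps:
$I{\left(h \right)} = 61$
$B = -3$ ($B = -1 - 2 = -3$)
$H = 16$
$U{\left(Y,k \right)} = 5$
$s{\left(C,f \right)} = 4 + 9 f$ ($s{\left(C,f \right)} = 4 + \left(4 + 5\right) f = 4 + 9 f$)
$s{\left(H,\frac{128}{221} \right)} - I{\left(-175 \right)} = \left(4 + 9 \cdot \frac{128}{221}\right) - 61 = \left(4 + \frac{1152}{221}\right) - 61 = \frac{2036}{221} - 61 = - \frac{11445}{221}$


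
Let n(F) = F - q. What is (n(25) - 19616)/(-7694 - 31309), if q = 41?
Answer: 6544/13001 ≈ 0.50335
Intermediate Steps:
n(F) = -41 + F (n(F) = F - 1*41 = F - 41 = -41 + F)
(n(25) - 19616)/(-7694 - 31309) = ((-41 + 25) - 19616)/(-7694 - 31309) = (-16 - 19616)/(-39003) = -19632*(-1/39003) = 6544/13001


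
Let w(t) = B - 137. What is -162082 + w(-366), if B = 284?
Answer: -161935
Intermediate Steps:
w(t) = 147 (w(t) = 284 - 137 = 147)
-162082 + w(-366) = -162082 + 147 = -161935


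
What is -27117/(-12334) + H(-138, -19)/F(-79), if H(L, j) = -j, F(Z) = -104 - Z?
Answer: 443579/308350 ≈ 1.4386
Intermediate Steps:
-27117/(-12334) + H(-138, -19)/F(-79) = -27117/(-12334) + (-1*(-19))/(-104 - 1*(-79)) = -27117*(-1/12334) + 19/(-104 + 79) = 27117/12334 + 19/(-25) = 27117/12334 + 19*(-1/25) = 27117/12334 - 19/25 = 443579/308350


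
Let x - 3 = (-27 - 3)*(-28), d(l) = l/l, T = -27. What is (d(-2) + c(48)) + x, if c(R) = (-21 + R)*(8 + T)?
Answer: 331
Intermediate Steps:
c(R) = 399 - 19*R (c(R) = (-21 + R)*(8 - 27) = (-21 + R)*(-19) = 399 - 19*R)
d(l) = 1
x = 843 (x = 3 + (-27 - 3)*(-28) = 3 - 30*(-28) = 3 + 840 = 843)
(d(-2) + c(48)) + x = (1 + (399 - 19*48)) + 843 = (1 + (399 - 912)) + 843 = (1 - 513) + 843 = -512 + 843 = 331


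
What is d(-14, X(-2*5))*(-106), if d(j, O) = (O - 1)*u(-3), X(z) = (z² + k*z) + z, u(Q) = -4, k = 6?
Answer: 12296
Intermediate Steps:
X(z) = z² + 7*z (X(z) = (z² + 6*z) + z = z² + 7*z)
d(j, O) = 4 - 4*O (d(j, O) = (O - 1)*(-4) = (-1 + O)*(-4) = 4 - 4*O)
d(-14, X(-2*5))*(-106) = (4 - 4*(-2*5)*(7 - 2*5))*(-106) = (4 - (-40)*(7 - 10))*(-106) = (4 - (-40)*(-3))*(-106) = (4 - 4*30)*(-106) = (4 - 120)*(-106) = -116*(-106) = 12296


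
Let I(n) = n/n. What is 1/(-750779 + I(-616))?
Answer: -1/750778 ≈ -1.3320e-6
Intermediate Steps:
I(n) = 1
1/(-750779 + I(-616)) = 1/(-750779 + 1) = 1/(-750778) = -1/750778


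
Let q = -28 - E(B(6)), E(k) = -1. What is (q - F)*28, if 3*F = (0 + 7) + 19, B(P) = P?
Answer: -2996/3 ≈ -998.67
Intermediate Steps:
q = -27 (q = -28 - 1*(-1) = -28 + 1 = -27)
F = 26/3 (F = ((0 + 7) + 19)/3 = (7 + 19)/3 = (⅓)*26 = 26/3 ≈ 8.6667)
(q - F)*28 = (-27 - 1*26/3)*28 = (-27 - 26/3)*28 = -107/3*28 = -2996/3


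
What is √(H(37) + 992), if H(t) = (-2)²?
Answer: 2*√249 ≈ 31.559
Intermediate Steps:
H(t) = 4
√(H(37) + 992) = √(4 + 992) = √996 = 2*√249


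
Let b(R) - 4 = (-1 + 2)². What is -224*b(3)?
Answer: -1120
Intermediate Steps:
b(R) = 5 (b(R) = 4 + (-1 + 2)² = 4 + 1² = 4 + 1 = 5)
-224*b(3) = -224*5 = -1120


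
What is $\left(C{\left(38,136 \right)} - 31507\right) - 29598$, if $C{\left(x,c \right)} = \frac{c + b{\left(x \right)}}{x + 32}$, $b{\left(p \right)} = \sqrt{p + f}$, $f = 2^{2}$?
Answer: $- \frac{2138607}{35} + \frac{\sqrt{42}}{70} \approx -61103.0$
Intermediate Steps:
$f = 4$
$b{\left(p \right)} = \sqrt{4 + p}$ ($b{\left(p \right)} = \sqrt{p + 4} = \sqrt{4 + p}$)
$C{\left(x,c \right)} = \frac{c + \sqrt{4 + x}}{32 + x}$ ($C{\left(x,c \right)} = \frac{c + \sqrt{4 + x}}{x + 32} = \frac{c + \sqrt{4 + x}}{32 + x}$)
$\left(C{\left(38,136 \right)} - 31507\right) - 29598 = \left(\frac{136 + \sqrt{4 + 38}}{32 + 38} - 31507\right) - 29598 = \left(\frac{136 + \sqrt{42}}{70} - 31507\right) - 29598 = \left(\left(\frac{68}{35} + \frac{\sqrt{42}}{70}\right) - 31507\right) - 29598 = \left(- \frac{1102677}{35} + \frac{\sqrt{42}}{70}\right) - 29598 = - \frac{2138607}{35} + \frac{\sqrt{42}}{70}$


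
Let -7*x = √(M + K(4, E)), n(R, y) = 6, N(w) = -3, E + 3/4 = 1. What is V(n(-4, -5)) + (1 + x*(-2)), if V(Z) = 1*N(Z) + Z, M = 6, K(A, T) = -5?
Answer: 30/7 ≈ 4.2857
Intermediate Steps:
E = ¼ (E = -¾ + 1 = ¼ ≈ 0.25000)
V(Z) = -3 + Z (V(Z) = 1*(-3) + Z = -3 + Z)
x = -⅐ (x = -√(6 - 5)/7 = -√1/7 = -⅐*1 = -⅐ ≈ -0.14286)
V(n(-4, -5)) + (1 + x*(-2)) = (-3 + 6) + (1 - ⅐*(-2)) = 3 + (1 + 2/7) = 3 + 9/7 = 30/7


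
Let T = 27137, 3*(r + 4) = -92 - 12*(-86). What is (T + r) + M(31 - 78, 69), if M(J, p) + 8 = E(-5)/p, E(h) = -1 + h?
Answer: 1893239/69 ≈ 27438.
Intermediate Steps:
M(J, p) = -8 - 6/p (M(J, p) = -8 + (-1 - 5)/p = -8 - 6/p)
r = 928/3 (r = -4 + (-92 - 12*(-86))/3 = -4 + (-92 + 1032)/3 = -4 + (⅓)*940 = -4 + 940/3 = 928/3 ≈ 309.33)
(T + r) + M(31 - 78, 69) = (27137 + 928/3) + (-8 - 6/69) = 82339/3 + (-8 - 6*1/69) = 82339/3 + (-8 - 2/23) = 82339/3 - 186/23 = 1893239/69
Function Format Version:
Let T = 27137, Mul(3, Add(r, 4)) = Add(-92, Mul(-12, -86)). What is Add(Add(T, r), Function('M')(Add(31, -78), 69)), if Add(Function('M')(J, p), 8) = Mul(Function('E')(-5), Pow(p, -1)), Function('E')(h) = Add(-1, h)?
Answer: Rational(1893239, 69) ≈ 27438.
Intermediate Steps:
Function('M')(J, p) = Add(-8, Mul(-6, Pow(p, -1))) (Function('M')(J, p) = Add(-8, Mul(Add(-1, -5), Pow(p, -1))) = Add(-8, Mul(-6, Pow(p, -1))))
r = Rational(928, 3) (r = Add(-4, Mul(Rational(1, 3), Add(-92, Mul(-12, -86)))) = Add(-4, Mul(Rational(1, 3), Add(-92, 1032))) = Add(-4, Mul(Rational(1, 3), 940)) = Add(-4, Rational(940, 3)) = Rational(928, 3) ≈ 309.33)
Add(Add(T, r), Function('M')(Add(31, -78), 69)) = Add(Add(27137, Rational(928, 3)), Add(-8, Mul(-6, Pow(69, -1)))) = Add(Rational(82339, 3), Add(-8, Mul(-6, Rational(1, 69)))) = Add(Rational(82339, 3), Add(-8, Rational(-2, 23))) = Add(Rational(82339, 3), Rational(-186, 23)) = Rational(1893239, 69)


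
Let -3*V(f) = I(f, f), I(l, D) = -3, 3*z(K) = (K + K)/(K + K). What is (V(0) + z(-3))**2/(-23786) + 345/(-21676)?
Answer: -37101173/2320134012 ≈ -0.015991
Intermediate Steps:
z(K) = 1/3 (z(K) = ((K + K)/(K + K))/3 = ((2*K)/((2*K)))/3 = ((2*K)*(1/(2*K)))/3 = (1/3)*1 = 1/3)
V(f) = 1 (V(f) = -1/3*(-3) = 1)
(V(0) + z(-3))**2/(-23786) + 345/(-21676) = (1 + 1/3)**2/(-23786) + 345/(-21676) = (4/3)**2*(-1/23786) + 345*(-1/21676) = (16/9)*(-1/23786) - 345/21676 = -8/107037 - 345/21676 = -37101173/2320134012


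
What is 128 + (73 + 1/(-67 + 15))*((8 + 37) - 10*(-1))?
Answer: 215381/52 ≈ 4141.9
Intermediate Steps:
128 + (73 + 1/(-67 + 15))*((8 + 37) - 10*(-1)) = 128 + (73 + 1/(-52))*(45 + 10) = 128 + (73 - 1/52)*55 = 128 + (3795/52)*55 = 128 + 208725/52 = 215381/52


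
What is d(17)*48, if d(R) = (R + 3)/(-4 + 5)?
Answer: 960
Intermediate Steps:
d(R) = 3 + R (d(R) = (3 + R)/1 = (3 + R)*1 = 3 + R)
d(17)*48 = (3 + 17)*48 = 20*48 = 960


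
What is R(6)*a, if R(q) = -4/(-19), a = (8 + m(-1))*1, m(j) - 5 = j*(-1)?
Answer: 56/19 ≈ 2.9474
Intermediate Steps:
m(j) = 5 - j (m(j) = 5 + j*(-1) = 5 - j)
a = 14 (a = (8 + (5 - 1*(-1)))*1 = (8 + (5 + 1))*1 = (8 + 6)*1 = 14*1 = 14)
R(q) = 4/19 (R(q) = -4*(-1/19) = 4/19)
R(6)*a = (4/19)*14 = 56/19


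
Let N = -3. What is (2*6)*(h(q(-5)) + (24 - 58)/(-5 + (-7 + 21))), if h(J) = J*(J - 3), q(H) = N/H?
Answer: -4696/75 ≈ -62.613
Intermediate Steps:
q(H) = -3/H
h(J) = J*(-3 + J)
(2*6)*(h(q(-5)) + (24 - 58)/(-5 + (-7 + 21))) = (2*6)*((-3/(-5))*(-3 - 3/(-5)) + (24 - 58)/(-5 + (-7 + 21))) = 12*((-3*(-⅕))*(-3 - 3*(-⅕)) - 34/(-5 + 14)) = 12*(3*(-3 + ⅗)/5 - 34/9) = 12*((⅗)*(-12/5) - 34*⅑) = 12*(-36/25 - 34/9) = 12*(-1174/225) = -4696/75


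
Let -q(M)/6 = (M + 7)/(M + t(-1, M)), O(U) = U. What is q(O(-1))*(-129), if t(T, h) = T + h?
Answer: -1548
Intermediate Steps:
q(M) = -6*(7 + M)/(-1 + 2*M) (q(M) = -6*(M + 7)/(M + (-1 + M)) = -6*(7 + M)/(-1 + 2*M))
q(O(-1))*(-129) = (6*(-7 - 1*(-1))/(-1 + 2*(-1)))*(-129) = (6*(-7 + 1)/(-1 - 2))*(-129) = (6*(-6)/(-3))*(-129) = (6*(-⅓)*(-6))*(-129) = 12*(-129) = -1548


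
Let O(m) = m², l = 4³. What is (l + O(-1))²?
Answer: 4225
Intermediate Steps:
l = 64
(l + O(-1))² = (64 + (-1)²)² = (64 + 1)² = 65² = 4225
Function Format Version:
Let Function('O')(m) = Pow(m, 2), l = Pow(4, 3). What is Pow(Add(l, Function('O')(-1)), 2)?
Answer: 4225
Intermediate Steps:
l = 64
Pow(Add(l, Function('O')(-1)), 2) = Pow(Add(64, Pow(-1, 2)), 2) = Pow(Add(64, 1), 2) = Pow(65, 2) = 4225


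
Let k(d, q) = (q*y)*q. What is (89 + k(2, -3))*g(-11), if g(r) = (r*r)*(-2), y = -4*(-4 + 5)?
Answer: -12826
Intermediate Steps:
y = -4 (y = -4*1 = -4)
k(d, q) = -4*q² (k(d, q) = (q*(-4))*q = (-4*q)*q = -4*q²)
g(r) = -2*r² (g(r) = r²*(-2) = -2*r²)
(89 + k(2, -3))*g(-11) = (89 - 4*(-3)²)*(-2*(-11)²) = (89 - 4*9)*(-2*121) = (89 - 36)*(-242) = 53*(-242) = -12826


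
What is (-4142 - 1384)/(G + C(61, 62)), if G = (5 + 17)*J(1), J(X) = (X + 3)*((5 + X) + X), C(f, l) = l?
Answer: -921/113 ≈ -8.1504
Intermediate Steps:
J(X) = (3 + X)*(5 + 2*X)
G = 616 (G = (5 + 17)*(15 + 2*1**2 + 11*1) = 22*(15 + 2*1 + 11) = 22*(15 + 2 + 11) = 22*28 = 616)
(-4142 - 1384)/(G + C(61, 62)) = (-4142 - 1384)/(616 + 62) = -5526/678 = -5526*1/678 = -921/113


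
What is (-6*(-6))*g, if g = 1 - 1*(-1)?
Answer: 72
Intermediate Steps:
g = 2 (g = 1 + 1 = 2)
(-6*(-6))*g = -6*(-6)*2 = 36*2 = 72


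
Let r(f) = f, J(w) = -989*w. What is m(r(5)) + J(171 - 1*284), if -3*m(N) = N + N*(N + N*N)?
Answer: 335116/3 ≈ 1.1171e+5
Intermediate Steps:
m(N) = -N/3 - N*(N + N²)/3 (m(N) = -(N + N*(N + N*N))/3 = -(N + N*(N + N²))/3 = -N/3 - N*(N + N²)/3)
m(r(5)) + J(171 - 1*284) = -⅓*5*(1 + 5 + 5²) - 989*(171 - 1*284) = -⅓*5*(1 + 5 + 25) - 989*(171 - 284) = -⅓*5*31 - 989*(-113) = -155/3 + 111757 = 335116/3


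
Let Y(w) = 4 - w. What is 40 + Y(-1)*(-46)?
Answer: -190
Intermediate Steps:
40 + Y(-1)*(-46) = 40 + (4 - 1*(-1))*(-46) = 40 + (4 + 1)*(-46) = 40 + 5*(-46) = 40 - 230 = -190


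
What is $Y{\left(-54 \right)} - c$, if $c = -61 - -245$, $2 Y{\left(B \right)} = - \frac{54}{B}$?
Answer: $- \frac{367}{2} \approx -183.5$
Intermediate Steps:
$Y{\left(B \right)} = - \frac{27}{B}$ ($Y{\left(B \right)} = \frac{\left(-54\right) \frac{1}{B}}{2} = - \frac{27}{B}$)
$c = 184$ ($c = -61 + 245 = 184$)
$Y{\left(-54 \right)} - c = - \frac{27}{-54} - 184 = \left(-27\right) \left(- \frac{1}{54}\right) - 184 = \frac{1}{2} - 184 = - \frac{367}{2}$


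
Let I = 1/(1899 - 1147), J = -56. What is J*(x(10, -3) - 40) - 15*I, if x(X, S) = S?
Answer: 1810801/752 ≈ 2408.0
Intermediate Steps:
I = 1/752 ≈ 0.0013298
J*(x(10, -3) - 40) - 15*I = -56*(-3 - 40) - 15/752 = -56*(-43) - 1*15/752 = 2408 - 15/752 = 1810801/752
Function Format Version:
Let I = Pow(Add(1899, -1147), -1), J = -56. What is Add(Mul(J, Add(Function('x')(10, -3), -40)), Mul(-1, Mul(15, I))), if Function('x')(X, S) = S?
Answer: Rational(1810801, 752) ≈ 2408.0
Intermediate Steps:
I = Rational(1, 752) (I = Pow(752, -1) = Rational(1, 752) ≈ 0.0013298)
Add(Mul(J, Add(Function('x')(10, -3), -40)), Mul(-1, Mul(15, I))) = Add(Mul(-56, Add(-3, -40)), Mul(-1, Mul(15, Rational(1, 752)))) = Add(Mul(-56, -43), Mul(-1, Rational(15, 752))) = Add(2408, Rational(-15, 752)) = Rational(1810801, 752)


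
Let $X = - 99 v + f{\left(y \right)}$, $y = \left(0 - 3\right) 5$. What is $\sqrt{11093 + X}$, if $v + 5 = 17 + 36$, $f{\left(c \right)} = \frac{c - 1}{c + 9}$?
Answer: $\frac{\sqrt{57093}}{3} \approx 79.647$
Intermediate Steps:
$y = -15$ ($y = \left(-3\right) 5 = -15$)
$f{\left(c \right)} = \frac{-1 + c}{9 + c}$
$v = 48$ ($v = -5 + \left(17 + 36\right) = -5 + 53 = 48$)
$X = - \frac{14248}{3}$ ($X = \left(-99\right) 48 + \frac{-1 - 15}{9 - 15} = -4752 + \frac{1}{-6} \left(-16\right) = -4752 - - \frac{8}{3} = -4752 + \frac{8}{3} = - \frac{14248}{3} \approx -4749.3$)
$\sqrt{11093 + X} = \sqrt{11093 - \frac{14248}{3}} = \sqrt{\frac{19031}{3}} = \frac{\sqrt{57093}}{3}$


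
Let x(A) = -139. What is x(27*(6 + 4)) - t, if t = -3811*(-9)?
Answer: -34438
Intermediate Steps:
t = 34299
x(27*(6 + 4)) - t = -139 - 1*34299 = -139 - 34299 = -34438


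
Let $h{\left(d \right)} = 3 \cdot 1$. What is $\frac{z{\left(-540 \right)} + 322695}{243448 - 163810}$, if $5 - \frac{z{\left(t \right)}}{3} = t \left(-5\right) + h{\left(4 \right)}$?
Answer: $\frac{104867}{26546} \approx 3.9504$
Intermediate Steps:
$h{\left(d \right)} = 3$
$z{\left(t \right)} = 6 + 15 t$ ($z{\left(t \right)} = 15 - 3 \left(t \left(-5\right) + 3\right) = 15 - 3 \left(- 5 t + 3\right) = 15 - 3 \left(3 - 5 t\right) = 15 + \left(-9 + 15 t\right) = 6 + 15 t$)
$\frac{z{\left(-540 \right)} + 322695}{243448 - 163810} = \frac{\left(6 + 15 \left(-540\right)\right) + 322695}{243448 - 163810} = \frac{\left(6 - 8100\right) + 322695}{79638} = \left(-8094 + 322695\right) \frac{1}{79638} = 314601 \cdot \frac{1}{79638} = \frac{104867}{26546}$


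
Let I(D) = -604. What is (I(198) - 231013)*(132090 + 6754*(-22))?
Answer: 3821217266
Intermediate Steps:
(I(198) - 231013)*(132090 + 6754*(-22)) = (-604 - 231013)*(132090 + 6754*(-22)) = -231617*(132090 - 148588) = -231617*(-16498) = 3821217266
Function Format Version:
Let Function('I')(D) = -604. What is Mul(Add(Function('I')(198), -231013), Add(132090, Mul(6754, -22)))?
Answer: 3821217266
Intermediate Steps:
Mul(Add(Function('I')(198), -231013), Add(132090, Mul(6754, -22))) = Mul(Add(-604, -231013), Add(132090, Mul(6754, -22))) = Mul(-231617, Add(132090, -148588)) = Mul(-231617, -16498) = 3821217266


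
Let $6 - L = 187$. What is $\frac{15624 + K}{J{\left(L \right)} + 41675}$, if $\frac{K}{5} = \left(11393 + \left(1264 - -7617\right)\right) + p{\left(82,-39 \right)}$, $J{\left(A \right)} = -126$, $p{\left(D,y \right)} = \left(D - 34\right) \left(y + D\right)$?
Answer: $\frac{127314}{41549} \approx 3.0642$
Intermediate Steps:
$L = -181$ ($L = 6 - 187 = -181$)
$p{\left(D,y \right)} = \left(-34 + D\right) \left(D + y\right)$
$K = 111690$ ($K = 5 \left(\left(11393 + \left(1264 - -7617\right)\right) + \left(82^{2} - 2788 - -1326 + 82 \left(-39\right)\right)\right) = 5 \left(\left(11393 + \left(1264 + 7617\right)\right) + \left(6724 - 2788 + 1326 - 3198\right)\right) = 5 \left(\left(11393 + 8881\right) + 2064\right) = 5 \left(20274 + 2064\right) = 5 \cdot 22338 = 111690$)
$\frac{15624 + K}{J{\left(L \right)} + 41675} = \frac{15624 + 111690}{-126 + 41675} = \frac{127314}{41549}$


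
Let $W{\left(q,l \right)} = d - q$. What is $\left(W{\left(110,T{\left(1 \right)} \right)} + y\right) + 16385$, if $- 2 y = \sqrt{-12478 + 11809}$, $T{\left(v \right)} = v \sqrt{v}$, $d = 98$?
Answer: $16373 - \frac{i \sqrt{669}}{2} \approx 16373.0 - 12.933 i$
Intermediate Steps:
$T{\left(v \right)} = v^{\frac{3}{2}}$
$W{\left(q,l \right)} = 98 - q$
$y = - \frac{i \sqrt{669}}{2}$ ($y = - \frac{\sqrt{-12478 + 11809}}{2} = - \frac{\sqrt{-669}}{2} = - \frac{i \sqrt{669}}{2} \approx - 12.933 i$)
$\left(W{\left(110,T{\left(1 \right)} \right)} + y\right) + 16385 = \left(\left(98 - 110\right) - \frac{i \sqrt{669}}{2}\right) + 16385 = \left(-12 - \frac{i \sqrt{669}}{2}\right) + 16385 = 16373 - \frac{i \sqrt{669}}{2}$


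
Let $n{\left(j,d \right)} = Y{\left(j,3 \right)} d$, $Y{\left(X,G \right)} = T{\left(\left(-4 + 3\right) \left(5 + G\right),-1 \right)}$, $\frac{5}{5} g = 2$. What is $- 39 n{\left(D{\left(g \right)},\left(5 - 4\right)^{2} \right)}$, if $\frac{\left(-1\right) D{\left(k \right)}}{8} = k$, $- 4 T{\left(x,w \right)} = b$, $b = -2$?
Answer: $- \frac{39}{2} \approx -19.5$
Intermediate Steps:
$T{\left(x,w \right)} = \frac{1}{2}$ ($T{\left(x,w \right)} = \left(- \frac{1}{4}\right) \left(-2\right) = \frac{1}{2}$)
$g = 2$
$D{\left(k \right)} = - 8 k$
$Y{\left(X,G \right)} = \frac{1}{2}$
$n{\left(j,d \right)} = \frac{d}{2}$
$- 39 n{\left(D{\left(g \right)},\left(5 - 4\right)^{2} \right)} = - 39 \frac{\left(5 - 4\right)^{2}}{2} = - 39 \frac{1^{2}}{2} = - 39 \cdot \frac{1}{2} \cdot 1 = \left(-39\right) \frac{1}{2} = - \frac{39}{2}$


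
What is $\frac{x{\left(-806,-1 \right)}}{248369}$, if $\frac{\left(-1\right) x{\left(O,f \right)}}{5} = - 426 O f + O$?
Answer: $\frac{1720810}{248369} \approx 6.9284$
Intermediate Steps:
$x{\left(O,f \right)} = - 5 O + 2130 O f$ ($x{\left(O,f \right)} = - 5 \left(- 426 O f + O\right) = - 5 \left(O - 426 O f\right) = - 5 O + 2130 O f$)
$\frac{x{\left(-806,-1 \right)}}{248369} = \frac{5 \left(-806\right) \left(-1 + 426 \left(-1\right)\right)}{248369} = 5 \left(-806\right) \left(-1 - 426\right) \frac{1}{248369} = 5 \left(-806\right) \left(-427\right) \frac{1}{248369} = 1720810 \cdot \frac{1}{248369} = \frac{1720810}{248369}$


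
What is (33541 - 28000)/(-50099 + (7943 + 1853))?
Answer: -5541/40303 ≈ -0.13748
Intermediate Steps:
(33541 - 28000)/(-50099 + (7943 + 1853)) = 5541/(-50099 + 9796) = 5541/(-40303) = 5541*(-1/40303) = -5541/40303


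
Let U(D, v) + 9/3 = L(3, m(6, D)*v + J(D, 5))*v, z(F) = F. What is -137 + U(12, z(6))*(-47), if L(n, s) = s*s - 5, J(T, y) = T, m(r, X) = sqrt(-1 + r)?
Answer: -89954 - 40608*sqrt(5) ≈ -1.8076e+5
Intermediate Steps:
L(n, s) = -5 + s**2 (L(n, s) = s**2 - 5 = -5 + s**2)
U(D, v) = -3 + v*(-5 + (D + v*sqrt(5))**2) (U(D, v) = -3 + (-5 + (sqrt(-1 + 6)*v + D)**2)*v = -3 + (-5 + (sqrt(5)*v + D)**2)*v = -3 + (-5 + (v*sqrt(5) + D)**2)*v = -3 + (-5 + (D + v*sqrt(5))**2)*v = -3 + v*(-5 + (D + v*sqrt(5))**2))
-137 + U(12, z(6))*(-47) = -137 + (-3 + 6*(-5 + (12 + 6*sqrt(5))**2))*(-47) = -137 + (-3 + (-30 + 6*(12 + 6*sqrt(5))**2))*(-47) = -137 + (-33 + 6*(12 + 6*sqrt(5))**2)*(-47) = -137 + (1551 - 282*(12 + 6*sqrt(5))**2) = 1414 - 282*(12 + 6*sqrt(5))**2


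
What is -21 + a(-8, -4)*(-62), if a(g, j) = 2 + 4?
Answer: -393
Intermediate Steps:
a(g, j) = 6
-21 + a(-8, -4)*(-62) = -21 + 6*(-62) = -21 - 372 = -393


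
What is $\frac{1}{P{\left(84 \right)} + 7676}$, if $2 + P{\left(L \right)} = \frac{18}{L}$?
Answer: $\frac{14}{107439} \approx 0.00013031$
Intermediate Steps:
$P{\left(L \right)} = -2 + \frac{18}{L}$
$\frac{1}{P{\left(84 \right)} + 7676} = \frac{1}{\left(-2 + \frac{18}{84}\right) + 7676} = \frac{1}{\left(-2 + 18 \cdot \frac{1}{84}\right) + 7676} = \frac{1}{\left(-2 + \frac{3}{14}\right) + 7676} = \frac{1}{- \frac{25}{14} + 7676} = \frac{1}{\frac{107439}{14}} = \frac{14}{107439}$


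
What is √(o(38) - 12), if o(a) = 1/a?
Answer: I*√17290/38 ≈ 3.4603*I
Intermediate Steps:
√(o(38) - 12) = √(1/38 - 12) = √(-455/38) = I*√17290/38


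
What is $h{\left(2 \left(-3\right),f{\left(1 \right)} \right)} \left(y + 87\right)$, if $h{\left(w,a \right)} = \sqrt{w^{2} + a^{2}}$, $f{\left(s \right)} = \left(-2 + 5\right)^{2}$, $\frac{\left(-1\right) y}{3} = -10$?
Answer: $351 \sqrt{13} \approx 1265.5$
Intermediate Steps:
$y = 30$ ($y = \left(-3\right) \left(-10\right) = 30$)
$f{\left(s \right)} = 9$ ($f{\left(s \right)} = 3^{2} = 9$)
$h{\left(w,a \right)} = \sqrt{a^{2} + w^{2}}$
$h{\left(2 \left(-3\right),f{\left(1 \right)} \right)} \left(y + 87\right) = \sqrt{9^{2} + \left(2 \left(-3\right)\right)^{2}} \left(30 + 87\right) = \sqrt{81 + \left(-6\right)^{2}} \cdot 117 = \sqrt{81 + 36} \cdot 117 = \sqrt{117} \cdot 117 = 3 \sqrt{13} \cdot 117 = 351 \sqrt{13}$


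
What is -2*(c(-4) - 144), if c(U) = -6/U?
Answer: 285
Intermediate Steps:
-2*(c(-4) - 144) = -2*(-6/(-4) - 144) = -2*(-6*(-1/4) - 144) = -2*(3/2 - 144) = -2*(-285/2) = 285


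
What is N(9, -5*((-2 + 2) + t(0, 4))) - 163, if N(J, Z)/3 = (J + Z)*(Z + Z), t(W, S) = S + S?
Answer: 7277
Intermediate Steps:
t(W, S) = 2*S
N(J, Z) = 6*Z*(J + Z) (N(J, Z) = 3*((J + Z)*(Z + Z)) = 3*((J + Z)*(2*Z)) = 3*(2*Z*(J + Z)) = 6*Z*(J + Z))
N(9, -5*((-2 + 2) + t(0, 4))) - 163 = 6*(-5*((-2 + 2) + 2*4))*(9 - 5*((-2 + 2) + 2*4)) - 163 = 6*(-5*(0 + 8))*(9 - 5*(0 + 8)) - 163 = 6*(-5*8)*(9 - 5*8) - 163 = 6*(-40)*(9 - 40) - 163 = 6*(-40)*(-31) - 163 = 7440 - 163 = 7277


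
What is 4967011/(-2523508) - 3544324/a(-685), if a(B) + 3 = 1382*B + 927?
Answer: 2123299591693/1193298798484 ≈ 1.7794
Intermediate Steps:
a(B) = 924 + 1382*B (a(B) = -3 + (1382*B + 927) = -3 + (927 + 1382*B) = 924 + 1382*B)
4967011/(-2523508) - 3544324/a(-685) = 4967011/(-2523508) - 3544324/(924 + 1382*(-685)) = 4967011*(-1/2523508) - 3544324/(924 - 946670) = -4967011/2523508 - 3544324/(-945746) = -4967011/2523508 - 3544324*(-1/945746) = -4967011/2523508 + 1772162/472873 = 2123299591693/1193298798484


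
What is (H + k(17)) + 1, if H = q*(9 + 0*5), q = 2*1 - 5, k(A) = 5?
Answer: -21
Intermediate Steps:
q = -3 (q = 2 - 5 = -3)
H = -27 (H = -3*(9 + 0*5) = -3*(9 + 0) = -3*9 = -27)
(H + k(17)) + 1 = (-27 + 5) + 1 = -22 + 1 = -21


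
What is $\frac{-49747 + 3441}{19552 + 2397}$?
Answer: $- \frac{46306}{21949} \approx -2.1097$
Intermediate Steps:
$\frac{-49747 + 3441}{19552 + 2397} = - \frac{46306}{21949}$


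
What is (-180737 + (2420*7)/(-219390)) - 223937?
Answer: -8878144580/21939 ≈ -4.0467e+5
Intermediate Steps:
(-180737 + (2420*7)/(-219390)) - 223937 = (-180737 + 16940*(-1/219390)) - 223937 = (-180737 - 1694/21939) - 223937 = -3965190737/21939 - 223937 = -8878144580/21939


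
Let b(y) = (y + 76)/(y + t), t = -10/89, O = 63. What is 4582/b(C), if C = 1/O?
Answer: -2478862/426221 ≈ -5.8159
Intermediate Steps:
t = -10/89 (t = -10*1/89 = -10/89 ≈ -0.11236)
C = 1/63 ≈ 0.015873
b(y) = (76 + y)/(-10/89 + y) (b(y) = (y + 76)/(y - 10/89) = (76 + y)/(-10/89 + y))
4582/b(C) = 4582/((89*(76 + 1/63)/(-10 + 89*(1/63)))) = 4582/((89*(4789/63)/(-10 + 89/63))) = 4582/((89*(4789/63)/(-541/63))) = 4582/((89*(-63/541)*(4789/63))) = 4582/(-426221/541) = 4582*(-541/426221) = -2478862/426221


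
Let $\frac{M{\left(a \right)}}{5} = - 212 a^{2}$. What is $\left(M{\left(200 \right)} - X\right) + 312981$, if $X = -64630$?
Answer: $-42022389$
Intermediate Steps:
$M{\left(a \right)} = - 1060 a^{2}$ ($M{\left(a \right)} = 5 \left(- 212 a^{2}\right) = - 1060 a^{2}$)
$\left(M{\left(200 \right)} - X\right) + 312981 = \left(- 1060 \cdot 200^{2} - -64630\right) + 312981 = \left(\left(-1060\right) 40000 + 64630\right) + 312981 = \left(-42400000 + 64630\right) + 312981 = -42335370 + 312981 = -42022389$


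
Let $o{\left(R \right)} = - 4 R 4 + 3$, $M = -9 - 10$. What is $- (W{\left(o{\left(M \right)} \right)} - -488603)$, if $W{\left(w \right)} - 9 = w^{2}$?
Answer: $-582861$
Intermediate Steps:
$M = -19$ ($M = -9 - 10 = -19$)
$o{\left(R \right)} = 3 - 16 R$ ($o{\left(R \right)} = - 4 \cdot 4 R + 3 = - 16 R + 3 = 3 - 16 R$)
$W{\left(w \right)} = 9 + w^{2}$
$- (W{\left(o{\left(M \right)} \right)} - -488603) = - (\left(9 + \left(3 - -304\right)^{2}\right) - -488603) = - (\left(9 + \left(3 + 304\right)^{2}\right) + 488603) = - (\left(9 + 307^{2}\right) + 488603) = - (\left(9 + 94249\right) + 488603) = - (94258 + 488603) = \left(-1\right) 582861 = -582861$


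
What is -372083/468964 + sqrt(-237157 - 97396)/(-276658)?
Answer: -372083/468964 - I*sqrt(334553)/276658 ≈ -0.79342 - 0.0020907*I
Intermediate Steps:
-372083/468964 + sqrt(-237157 - 97396)/(-276658) = -372083*1/468964 + sqrt(-334553)*(-1/276658) = -372083/468964 + (I*sqrt(334553))*(-1/276658) = -372083/468964 - I*sqrt(334553)/276658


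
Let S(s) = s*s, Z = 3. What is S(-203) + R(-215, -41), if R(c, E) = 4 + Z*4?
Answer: 41225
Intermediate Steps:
S(s) = s²
R(c, E) = 16 (R(c, E) = 4 + 3*4 = 4 + 12 = 16)
S(-203) + R(-215, -41) = (-203)² + 16 = 41209 + 16 = 41225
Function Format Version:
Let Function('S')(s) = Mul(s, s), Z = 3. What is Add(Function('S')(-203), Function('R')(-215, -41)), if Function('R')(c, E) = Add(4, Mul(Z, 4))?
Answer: 41225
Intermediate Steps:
Function('S')(s) = Pow(s, 2)
Function('R')(c, E) = 16 (Function('R')(c, E) = Add(4, Mul(3, 4)) = Add(4, 12) = 16)
Add(Function('S')(-203), Function('R')(-215, -41)) = Add(Pow(-203, 2), 16) = Add(41209, 16) = 41225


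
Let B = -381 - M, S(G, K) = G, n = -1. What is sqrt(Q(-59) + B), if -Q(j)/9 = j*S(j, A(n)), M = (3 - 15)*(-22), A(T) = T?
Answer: 73*I*sqrt(6) ≈ 178.81*I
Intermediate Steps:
M = 264 (M = -12*(-22) = 264)
Q(j) = -9*j**2 (Q(j) = -9*j*j = -9*j**2)
B = -645 (B = -381 - 1*264 = -381 - 264 = -645)
sqrt(Q(-59) + B) = sqrt(-9*(-59)**2 - 645) = sqrt(-9*3481 - 645) = sqrt(-31329 - 645) = sqrt(-31974) = 73*I*sqrt(6)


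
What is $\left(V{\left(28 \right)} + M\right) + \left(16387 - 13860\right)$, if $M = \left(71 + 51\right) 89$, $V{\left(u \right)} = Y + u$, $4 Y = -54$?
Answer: $\frac{26799}{2} \approx 13400.0$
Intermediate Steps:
$Y = - \frac{27}{2}$ ($Y = \frac{1}{4} \left(-54\right) = - \frac{27}{2} \approx -13.5$)
$V{\left(u \right)} = - \frac{27}{2} + u$
$M = 10858$ ($M = 122 \cdot 89 = 10858$)
$\left(V{\left(28 \right)} + M\right) + \left(16387 - 13860\right) = \left(\left(- \frac{27}{2} + 28\right) + 10858\right) + \left(16387 - 13860\right) = \left(\frac{29}{2} + 10858\right) + 2527 = \frac{21745}{2} + 2527 = \frac{26799}{2}$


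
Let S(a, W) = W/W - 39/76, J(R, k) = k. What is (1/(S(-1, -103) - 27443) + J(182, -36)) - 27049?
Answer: -56489315711/2085631 ≈ -27085.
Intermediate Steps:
S(a, W) = 37/76 (S(a, W) = 1 - 39*1/76 = 1 - 39/76 = 37/76)
(1/(S(-1, -103) - 27443) + J(182, -36)) - 27049 = (1/(37/76 - 27443) - 36) - 27049 = (1/(-2085631/76) - 36) - 27049 = (-76/2085631 - 36) - 27049 = -75082792/2085631 - 27049 = -56489315711/2085631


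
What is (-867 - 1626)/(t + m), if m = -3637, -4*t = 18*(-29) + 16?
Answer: 4986/7021 ≈ 0.71016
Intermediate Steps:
t = 253/2 (t = -(18*(-29) + 16)/4 = -(-522 + 16)/4 = -1/4*(-506) = 253/2 ≈ 126.50)
(-867 - 1626)/(t + m) = (-867 - 1626)/(253/2 - 3637) = -2493/(-7021/2) = -2493*(-2/7021) = 4986/7021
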